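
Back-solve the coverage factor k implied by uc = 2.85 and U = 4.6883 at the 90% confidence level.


k = U / uc
k = 4.6883 / 2.85
k = 1.645

1.645


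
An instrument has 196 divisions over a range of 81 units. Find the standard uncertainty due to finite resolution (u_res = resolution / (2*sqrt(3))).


resolution = range / divisions
resolution = 81 / 196 = 0.41326531
u_res = resolution / (2*sqrt(3))
u_res = 0.41326531 / 3.4641016
u_res = 0.1193

0.1193


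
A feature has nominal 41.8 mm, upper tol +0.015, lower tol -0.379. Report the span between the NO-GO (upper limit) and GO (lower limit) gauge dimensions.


GO = nominal - lower_tol (smallest hole = maximum material condition)
GO = 41.8 - 0.379 = 41.421
NO-GO = nominal + upper_tol (largest hole = least material condition)
NO-GO = 41.8 + 0.015 = 41.815
spread = NO-GO - GO = 41.815 - 41.421 = 0.3940

0.3940


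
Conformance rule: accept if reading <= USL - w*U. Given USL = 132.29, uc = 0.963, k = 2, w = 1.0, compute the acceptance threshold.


U = k * uc = 2 * 0.963 = 1.926
guard band g = w * U = 1.0 * 1.926 = 1.926
AL = USL - g = 132.29 - 1.926
AL = 130.3640

130.3640


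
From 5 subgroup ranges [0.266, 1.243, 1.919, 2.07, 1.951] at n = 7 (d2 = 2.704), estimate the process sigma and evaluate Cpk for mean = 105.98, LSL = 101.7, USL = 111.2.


R_bar = (0.266 + 1.243 + 1.919 + 2.07 + 1.951) / 5 = 1.4898
sigma = R_bar / d2 = 1.4898 / 2.704 = 0.55096154
Cp = (USL - LSL)/(6*sigma) = (111.2 - 101.7)/(6*0.55096154) = 2.8738
Cpu = (111.2 - 105.98)/(3*0.55096154) = 3.1581
Cpl = (105.98 - 101.7)/(3*0.55096154) = 2.5894
Cpk = min(Cpu, Cpl) = 2.5894

2.5894


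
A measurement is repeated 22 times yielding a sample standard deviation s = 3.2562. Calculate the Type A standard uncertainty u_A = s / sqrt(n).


u_A = s / sqrt(n)
u_A = 3.2562 / sqrt(22)
u_A = 3.2562 / 4.6904158
u_A = 0.6942

0.6942


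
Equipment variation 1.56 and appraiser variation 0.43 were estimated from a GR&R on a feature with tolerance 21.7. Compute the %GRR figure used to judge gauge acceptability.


GRR = sqrt(EV^2 + AV^2) = sqrt(1.56^2 + 0.43^2) = 1.618178
%GRR = GRR / tol * 100 = 1.618178 / 21.7 * 100
%GRR = 7.4570

7.4570


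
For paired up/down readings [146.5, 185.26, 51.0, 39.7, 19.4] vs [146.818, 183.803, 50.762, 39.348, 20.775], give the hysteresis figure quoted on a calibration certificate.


|146.5 - 146.818| = 0.3180
|185.26 - 183.803| = 1.4570
|51.0 - 50.762| = 0.2380
|39.7 - 39.348| = 0.3520
|19.4 - 20.775| = 1.3750
hysteresis = max(diffs) = 1.4570

1.4570


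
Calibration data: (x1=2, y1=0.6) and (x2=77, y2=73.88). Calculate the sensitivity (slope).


slope = (y2 - y1) / (x2 - x1)
= (73.88 - 0.6) / (77 - 2)
= 73.2800 / 75
= 0.9771

0.9771


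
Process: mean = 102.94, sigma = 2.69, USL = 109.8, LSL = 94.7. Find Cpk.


Cpu = (USL - mean) / (3*sigma) = (109.8 - 102.94) / (3*2.69) = 0.8501
Cpl = (mean - LSL) / (3*sigma) = (102.94 - 94.7) / (3*2.69) = 1.0211
Cpk = min(Cpu, Cpl) = 0.8501

0.8501


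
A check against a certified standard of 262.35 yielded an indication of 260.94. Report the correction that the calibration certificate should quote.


Correction = standard - reading
= 262.35 - 260.94
= 1.4100

1.4100


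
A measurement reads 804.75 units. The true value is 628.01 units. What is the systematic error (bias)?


Systematic error = measured - true
= 804.75 - 628.01
= 176.7400

176.7400


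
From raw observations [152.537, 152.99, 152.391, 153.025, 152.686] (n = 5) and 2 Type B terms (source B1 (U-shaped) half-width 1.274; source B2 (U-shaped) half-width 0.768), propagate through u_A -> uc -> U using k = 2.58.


mean = (152.537 + 152.99 + 152.391 + 153.025 + 152.686) / 5 = 152.7258
s = sqrt(sum((x - mean)^2)/(n-1)) = 0.27777815
u_A = s / sqrt(n) = 0.27777815 / sqrt(5) = 0.12422617
u_B1 = 1.274 / sqrt(2) = 0.90085404
u_B2 = 0.768 / sqrt(2) = 0.54305801
uc = sqrt(0.12422617^2 + 0.90085404^2 + 0.54305801^2) = 1.0591894
U = k * uc = 2.58 * 1.0591894
U = 2.7327

2.7327


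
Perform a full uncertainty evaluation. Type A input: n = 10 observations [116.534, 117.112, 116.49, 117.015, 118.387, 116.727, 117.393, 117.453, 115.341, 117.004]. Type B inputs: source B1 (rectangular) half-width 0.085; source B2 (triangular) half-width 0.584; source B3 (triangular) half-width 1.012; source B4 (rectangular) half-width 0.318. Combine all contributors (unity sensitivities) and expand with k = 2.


mean = (116.534 + 117.112 + 116.49 + 117.015 + 118.387 + 116.727 + 117.393 + 117.453 + 115.341 + 117.004) / 10 = 116.9456
s = sqrt(sum((x - mean)^2)/(n-1)) = 0.78674324
u_A = s / sqrt(n) = 0.78674324 / sqrt(10) = 0.24879006
u_B1 = 0.085 / sqrt(3) = 0.049074773
u_B2 = 0.584 / sqrt(6) = 0.238417
u_B3 = 1.012 / sqrt(6) = 0.41314727
u_B4 = 0.318 / sqrt(3) = 0.18359739
uc = sqrt(0.24879006^2 + 0.049074773^2 + 0.238417^2 + 0.41314727^2 + 0.18359739^2) = 0.57056653
U = k * uc = 2 * 0.57056653
U = 1.1411

1.1411


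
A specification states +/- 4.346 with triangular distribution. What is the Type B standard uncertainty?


u_B = half_width / sqrt(6)
u_B = 4.346 / 2.4494897
u_B = 1.7742

1.7742


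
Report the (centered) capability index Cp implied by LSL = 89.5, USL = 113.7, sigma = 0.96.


Cp = (USL - LSL) / (6 * sigma)
= (113.7 - 89.5) / (6 * 0.96)
= 24.2000 / 5.7600
= 4.2014

4.2014


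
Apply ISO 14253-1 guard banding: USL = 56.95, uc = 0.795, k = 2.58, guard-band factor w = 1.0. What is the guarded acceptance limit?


U = k * uc = 2.58 * 0.795 = 2.0511
guard band g = w * U = 1.0 * 2.0511 = 2.0511
AL = USL - g = 56.95 - 2.0511
AL = 54.8989

54.8989


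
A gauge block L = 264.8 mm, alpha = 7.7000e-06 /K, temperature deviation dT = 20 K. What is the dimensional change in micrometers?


dL = L * alpha * dT
= 264.8 * 7.7000e-06 * 20
= 0.0407792 mm
dL_um = 0.0407792 * 1000 = 40.7792 um

40.7792


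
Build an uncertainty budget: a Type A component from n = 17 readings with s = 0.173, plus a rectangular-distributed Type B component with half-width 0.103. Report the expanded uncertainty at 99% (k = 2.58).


u_A = s / sqrt(n) = 0.173 / sqrt(17) = 0.041958663
u_B = half_width / sqrt(3) = 0.103 / sqrt(3) = 0.059467078
uc = sqrt(u_A^2 + u_B^2) = sqrt(0.041958663^2 + 0.059467078^2) = 0.072779549
U = k * uc = 2.58 * 0.072779549
U = 0.1878

0.1878


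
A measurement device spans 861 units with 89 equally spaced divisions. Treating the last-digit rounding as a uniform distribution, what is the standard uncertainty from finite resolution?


resolution = range / divisions
resolution = 861 / 89 = 9.6741573
u_res = resolution / (2*sqrt(3))
u_res = 9.6741573 / 3.4641016
u_res = 2.7927

2.7927


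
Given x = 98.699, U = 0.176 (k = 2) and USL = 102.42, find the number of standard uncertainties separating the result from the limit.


u = U / k = 0.176 / 2 = 0.088
margin = |USL - x| = |102.42 - 98.699| = 3.721
z = margin / u = 3.721 / 0.088
z = 42.2841

42.2841


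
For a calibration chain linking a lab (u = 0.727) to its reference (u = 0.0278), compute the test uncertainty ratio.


TUR = u_lab / u_ref
= 0.727 / 0.0278
= 26.1511

26.1511


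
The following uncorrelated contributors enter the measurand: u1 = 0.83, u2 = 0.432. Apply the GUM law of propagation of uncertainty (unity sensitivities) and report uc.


uc = sqrt(0.83^2 + 0.432^2)
uc = sqrt(0.875524)
uc = 0.9357

0.9357


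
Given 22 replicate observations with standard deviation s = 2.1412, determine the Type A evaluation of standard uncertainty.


u_A = s / sqrt(n)
u_A = 2.1412 / sqrt(22)
u_A = 2.1412 / 4.6904158
u_A = 0.4565

0.4565


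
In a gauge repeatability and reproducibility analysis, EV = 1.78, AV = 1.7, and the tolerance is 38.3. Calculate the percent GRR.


GRR = sqrt(EV^2 + AV^2) = sqrt(1.78^2 + 1.7^2) = 2.4613817
%GRR = GRR / tol * 100 = 2.4613817 / 38.3 * 100
%GRR = 6.4266

6.4266


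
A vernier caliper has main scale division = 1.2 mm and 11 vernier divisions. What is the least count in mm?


LC = MSD / n_div
= 1.2 / 11
= 0.1091

0.1091


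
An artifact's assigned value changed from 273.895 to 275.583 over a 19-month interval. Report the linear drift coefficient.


rate = (v2 - v1) / months
= (275.583 - 273.895) / 19
= 1.6880 / 19
= 0.0888

0.0888


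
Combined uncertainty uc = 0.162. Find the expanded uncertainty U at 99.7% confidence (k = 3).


U = k * uc
U = 3 * 0.162
U = 0.4860

0.4860


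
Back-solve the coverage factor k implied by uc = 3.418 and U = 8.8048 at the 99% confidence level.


k = U / uc
k = 8.8048 / 3.418
k = 2.576

2.576


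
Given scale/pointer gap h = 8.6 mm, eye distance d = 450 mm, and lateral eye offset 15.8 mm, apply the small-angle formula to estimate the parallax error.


error = h * offset / d
= 8.6 * 15.8 / 450
= 0.3020

0.3020


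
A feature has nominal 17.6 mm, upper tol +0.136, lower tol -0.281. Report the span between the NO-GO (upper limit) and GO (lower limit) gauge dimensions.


GO = nominal - lower_tol (smallest hole = maximum material condition)
GO = 17.6 - 0.281 = 17.319
NO-GO = nominal + upper_tol (largest hole = least material condition)
NO-GO = 17.6 + 0.136 = 17.736
spread = NO-GO - GO = 17.736 - 17.319 = 0.4170

0.4170


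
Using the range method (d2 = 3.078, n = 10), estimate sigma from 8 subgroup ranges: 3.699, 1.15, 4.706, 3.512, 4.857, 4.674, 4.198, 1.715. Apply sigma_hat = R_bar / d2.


R_bar = (3.699 + 1.15 + 4.706 + 3.512 + 4.857 + 4.674 + 4.198 + 1.715) / 8
R_bar = 28.511 / 8 = 3.563875
sigma_hat = R_bar / d2 = 3.563875 / 3.078 = 1.1579

1.1579


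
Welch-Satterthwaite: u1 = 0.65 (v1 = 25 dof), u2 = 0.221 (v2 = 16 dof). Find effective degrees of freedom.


uc = sqrt(u1^2 + u2^2) = sqrt(0.65^2 + 0.221^2) = 0.68654279
v_eff = uc^4 / (u1^4/v1 + u2^4/v2)
= 0.68654279^4 / (0.65^4/25 + 0.221^4/16)
= 0.22216234 / 0.0072893402
v_eff = 30.4777

30.4777


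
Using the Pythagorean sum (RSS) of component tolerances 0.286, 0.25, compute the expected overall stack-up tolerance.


RSS = sqrt(0.286^2 + 0.25^2)
= sqrt(0.144296)
= 0.3799

0.3799


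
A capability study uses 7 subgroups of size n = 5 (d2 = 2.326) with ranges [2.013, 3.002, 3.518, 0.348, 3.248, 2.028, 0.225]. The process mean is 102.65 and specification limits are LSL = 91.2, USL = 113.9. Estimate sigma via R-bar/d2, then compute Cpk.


R_bar = (2.013 + 3.002 + 3.518 + 0.348 + 3.248 + 2.028 + 0.225) / 7 = 2.0545714
sigma = R_bar / d2 = 2.0545714 / 2.326 = 0.88330671
Cp = (USL - LSL)/(6*sigma) = (113.9 - 91.2)/(6*0.88330671) = 4.2831
Cpu = (113.9 - 102.65)/(3*0.88330671) = 4.2454
Cpl = (102.65 - 91.2)/(3*0.88330671) = 4.3209
Cpk = min(Cpu, Cpl) = 4.2454

4.2454


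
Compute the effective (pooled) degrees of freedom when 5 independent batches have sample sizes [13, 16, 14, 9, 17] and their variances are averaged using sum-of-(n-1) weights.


nu = sum_i (n_i - 1)
nu = ((13 - 1) + (16 - 1) + (14 - 1) + (9 - 1) + (17 - 1))
nu = 12 + 15 + 13 + 8 + 16
nu = 64

64


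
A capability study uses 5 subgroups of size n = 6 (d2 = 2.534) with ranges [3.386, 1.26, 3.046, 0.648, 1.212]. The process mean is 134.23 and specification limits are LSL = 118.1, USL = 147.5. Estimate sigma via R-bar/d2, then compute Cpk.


R_bar = (3.386 + 1.26 + 3.046 + 0.648 + 1.212) / 5 = 1.9104
sigma = R_bar / d2 = 1.9104 / 2.534 = 0.75390687
Cp = (USL - LSL)/(6*sigma) = (147.5 - 118.1)/(6*0.75390687) = 6.4995
Cpu = (147.5 - 134.23)/(3*0.75390687) = 5.8672
Cpl = (134.23 - 118.1)/(3*0.75390687) = 7.1317
Cpk = min(Cpu, Cpl) = 5.8672

5.8672


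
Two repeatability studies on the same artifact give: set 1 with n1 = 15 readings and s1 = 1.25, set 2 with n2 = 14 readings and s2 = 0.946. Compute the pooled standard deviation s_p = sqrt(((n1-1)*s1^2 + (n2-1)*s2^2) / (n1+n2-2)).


s_p = sqrt(((n1-1)*s1^2 + (n2-1)*s2^2) / (n1+n2-2))
numerator = (15-1)*1.25^2 + (14-1)*0.946^2 = 21.875 + 11.633908 = 33.508908
denominator = 15 + 14 - 2 = 27
s_p^2 = 33.508908 / 27 = 1.2410707
s_p = sqrt(1.2410707) = 1.1140

1.1140


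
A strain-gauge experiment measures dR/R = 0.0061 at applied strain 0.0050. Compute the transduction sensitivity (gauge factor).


GF = (dR/R) / epsilon
= 0.0061 / 0.0050
= 1.2200

1.2200


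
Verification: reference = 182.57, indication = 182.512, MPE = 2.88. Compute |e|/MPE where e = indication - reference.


e = indication - reference = 182.512 - 182.57 = -0.0580
|e| = 0.0580
ratio = |e| / MPE = 0.0580 / 2.88
ratio = 0.0201

0.0201


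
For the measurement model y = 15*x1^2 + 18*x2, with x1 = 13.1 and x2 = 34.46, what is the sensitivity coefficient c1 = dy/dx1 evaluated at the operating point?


y = 15*x1^2 + 18*x2
dy/dx1 = 2*15*x1
Evaluate at x1 = 13.1: c1 = 30 * 13.1
c1 = 393.0000

393.0000


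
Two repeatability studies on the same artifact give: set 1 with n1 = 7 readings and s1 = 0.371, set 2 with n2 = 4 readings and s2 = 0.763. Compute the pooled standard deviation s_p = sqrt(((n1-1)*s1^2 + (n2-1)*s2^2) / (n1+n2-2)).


s_p = sqrt(((n1-1)*s1^2 + (n2-1)*s2^2) / (n1+n2-2))
numerator = (7-1)*0.371^2 + (4-1)*0.763^2 = 0.825846 + 1.746507 = 2.572353
denominator = 7 + 4 - 2 = 9
s_p^2 = 2.572353 / 9 = 0.285817
s_p = sqrt(0.285817) = 0.5346

0.5346


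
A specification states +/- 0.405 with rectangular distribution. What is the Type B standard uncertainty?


u_B = half_width / sqrt(3)
u_B = 0.405 / 1.7320508
u_B = 0.2338

0.2338


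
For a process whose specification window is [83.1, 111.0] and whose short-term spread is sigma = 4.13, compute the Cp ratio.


Cp = (USL - LSL) / (6 * sigma)
= (111.0 - 83.1) / (6 * 4.13)
= 27.9000 / 24.7800
= 1.1259

1.1259


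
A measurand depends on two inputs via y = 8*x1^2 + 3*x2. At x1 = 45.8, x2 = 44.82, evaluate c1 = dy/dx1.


y = 8*x1^2 + 3*x2
dy/dx1 = 2*8*x1
Evaluate at x1 = 45.8: c1 = 16 * 45.8
c1 = 732.8000

732.8000


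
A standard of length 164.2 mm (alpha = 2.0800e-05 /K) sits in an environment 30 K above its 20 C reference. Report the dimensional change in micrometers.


dL = L * alpha * dT
= 164.2 * 2.0800e-05 * 30
= 0.1024608 mm
dL_um = 0.1024608 * 1000 = 102.4608 um

102.4608


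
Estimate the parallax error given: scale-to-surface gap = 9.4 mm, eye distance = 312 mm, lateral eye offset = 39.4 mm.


error = h * offset / d
= 9.4 * 39.4 / 312
= 1.1871

1.1871


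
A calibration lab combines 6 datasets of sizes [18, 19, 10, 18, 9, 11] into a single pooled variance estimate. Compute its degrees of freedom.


nu = sum_i (n_i - 1)
nu = ((18 - 1) + (19 - 1) + (10 - 1) + (18 - 1) + (9 - 1) + (11 - 1))
nu = 17 + 18 + 9 + 17 + 8 + 10
nu = 79

79


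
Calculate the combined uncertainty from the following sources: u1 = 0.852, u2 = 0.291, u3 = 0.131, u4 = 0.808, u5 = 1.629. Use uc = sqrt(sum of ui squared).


uc = sqrt(0.852^2 + 0.291^2 + 0.131^2 + 0.808^2 + 1.629^2)
uc = sqrt(4.134251)
uc = 2.0333

2.0333


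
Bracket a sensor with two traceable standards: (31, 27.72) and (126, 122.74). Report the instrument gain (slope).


slope = (y2 - y1) / (x2 - x1)
= (122.74 - 27.72) / (126 - 31)
= 95.0200 / 95
= 1.0002

1.0002


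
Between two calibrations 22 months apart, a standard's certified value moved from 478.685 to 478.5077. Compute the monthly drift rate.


rate = (v2 - v1) / months
= (478.5077 - 478.685) / 22
= -0.1773 / 22
= -0.0081

-0.0081


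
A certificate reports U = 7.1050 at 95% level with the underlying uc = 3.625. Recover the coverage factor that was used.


k = U / uc
k = 7.1050 / 3.625
k = 1.96

1.96


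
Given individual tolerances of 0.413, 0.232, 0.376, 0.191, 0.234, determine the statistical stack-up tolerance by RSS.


RSS = sqrt(0.413^2 + 0.232^2 + 0.376^2 + 0.191^2 + 0.234^2)
= sqrt(0.457006)
= 0.6760

0.6760


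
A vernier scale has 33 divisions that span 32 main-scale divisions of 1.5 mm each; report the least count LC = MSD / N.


LC = MSD / n_div
= 1.5 / 33
= 0.0455

0.0455


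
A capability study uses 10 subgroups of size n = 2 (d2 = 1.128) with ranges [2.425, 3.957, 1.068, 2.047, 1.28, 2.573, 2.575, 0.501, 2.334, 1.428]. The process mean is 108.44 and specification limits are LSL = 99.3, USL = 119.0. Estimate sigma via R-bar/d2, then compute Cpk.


R_bar = (2.425 + 3.957 + 1.068 + 2.047 + 1.28 + 2.573 + 2.575 + 0.501 + 2.334 + 1.428) / 10 = 2.0188
sigma = R_bar / d2 = 2.0188 / 1.128 = 1.7897163
Cp = (USL - LSL)/(6*sigma) = (119.0 - 99.3)/(6*1.7897163) = 1.8346
Cpu = (119.0 - 108.44)/(3*1.7897163) = 1.9668
Cpl = (108.44 - 99.3)/(3*1.7897163) = 1.7023
Cpk = min(Cpu, Cpl) = 1.7023

1.7023


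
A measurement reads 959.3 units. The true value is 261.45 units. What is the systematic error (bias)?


Systematic error = measured - true
= 959.3 - 261.45
= 697.8500

697.8500


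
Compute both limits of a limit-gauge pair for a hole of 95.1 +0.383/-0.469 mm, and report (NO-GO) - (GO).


GO = nominal - lower_tol (smallest hole = maximum material condition)
GO = 95.1 - 0.469 = 94.631
NO-GO = nominal + upper_tol (largest hole = least material condition)
NO-GO = 95.1 + 0.383 = 95.483
spread = NO-GO - GO = 95.483 - 94.631 = 0.8520

0.8520


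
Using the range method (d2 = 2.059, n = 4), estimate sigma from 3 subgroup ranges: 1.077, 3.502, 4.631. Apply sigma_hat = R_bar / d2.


R_bar = (1.077 + 3.502 + 4.631) / 3
R_bar = 9.21 / 3 = 3.07
sigma_hat = R_bar / d2 = 3.07 / 2.059 = 1.4910

1.4910


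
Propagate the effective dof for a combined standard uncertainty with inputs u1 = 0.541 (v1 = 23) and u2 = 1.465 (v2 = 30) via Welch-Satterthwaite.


uc = sqrt(u1^2 + u2^2) = sqrt(0.541^2 + 1.465^2) = 1.5616997
v_eff = uc^4 / (u1^4/v1 + u2^4/v2)
= 1.5616997^4 / (0.541^4/23 + 1.465^4/30)
= 5.9482622 / 0.15726717
v_eff = 37.8227

37.8227


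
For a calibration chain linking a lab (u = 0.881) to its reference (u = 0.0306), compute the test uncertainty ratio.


TUR = u_lab / u_ref
= 0.881 / 0.0306
= 28.7908

28.7908


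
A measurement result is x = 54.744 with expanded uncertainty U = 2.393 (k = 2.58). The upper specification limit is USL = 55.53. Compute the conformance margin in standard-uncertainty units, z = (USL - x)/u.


u = U / k = 2.393 / 2.58 = 0.92751938
margin = |USL - x| = |55.53 - 54.744| = 0.786
z = margin / u = 0.786 / 0.92751938
z = 0.8474

0.8474


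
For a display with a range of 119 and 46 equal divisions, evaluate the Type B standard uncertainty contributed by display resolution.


resolution = range / divisions
resolution = 119 / 46 = 2.5869565
u_res = resolution / (2*sqrt(3))
u_res = 2.5869565 / 3.4641016
u_res = 0.7468

0.7468


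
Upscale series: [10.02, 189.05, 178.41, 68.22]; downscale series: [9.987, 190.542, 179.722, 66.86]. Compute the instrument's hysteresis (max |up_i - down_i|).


|10.02 - 9.987| = 0.0330
|189.05 - 190.542| = 1.4920
|178.41 - 179.722| = 1.3120
|68.22 - 66.86| = 1.3600
hysteresis = max(diffs) = 1.4920

1.4920


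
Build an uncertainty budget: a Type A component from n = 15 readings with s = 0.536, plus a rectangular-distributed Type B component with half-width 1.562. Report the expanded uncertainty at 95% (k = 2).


u_A = s / sqrt(n) = 0.536 / sqrt(15) = 0.1383946
u_B = half_width / sqrt(3) = 1.562 / sqrt(3) = 0.90182112
uc = sqrt(u_A^2 + u_B^2) = sqrt(0.1383946^2 + 0.90182112^2) = 0.91237843
U = k * uc = 2 * 0.91237843
U = 1.8248

1.8248


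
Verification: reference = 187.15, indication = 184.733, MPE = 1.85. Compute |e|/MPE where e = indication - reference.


e = indication - reference = 184.733 - 187.15 = -2.4170
|e| = 2.4170
ratio = |e| / MPE = 2.4170 / 1.85
ratio = 1.3065

1.3065


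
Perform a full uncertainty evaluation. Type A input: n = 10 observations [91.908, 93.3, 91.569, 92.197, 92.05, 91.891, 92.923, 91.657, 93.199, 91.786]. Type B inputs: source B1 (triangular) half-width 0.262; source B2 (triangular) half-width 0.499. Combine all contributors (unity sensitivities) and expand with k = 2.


mean = (91.908 + 93.3 + 91.569 + 92.197 + 92.05 + 91.891 + 92.923 + 91.657 + 93.199 + 91.786) / 10 = 92.248
s = sqrt(sum((x - mean)^2)/(n-1)) = 0.64767533
u_A = s / sqrt(n) = 0.64767533 / sqrt(10) = 0.20481292
u_B1 = 0.262 / sqrt(6) = 0.10696105
u_B2 = 0.499 / sqrt(6) = 0.2037159
uc = sqrt(0.20481292^2 + 0.10696105^2 + 0.2037159^2) = 0.30804085
U = k * uc = 2 * 0.30804085
U = 0.6161

0.6161


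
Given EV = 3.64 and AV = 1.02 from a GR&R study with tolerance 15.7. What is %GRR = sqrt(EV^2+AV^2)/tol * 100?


GRR = sqrt(EV^2 + AV^2) = sqrt(3.64^2 + 1.02^2) = 3.7802116
%GRR = GRR / tol * 100 = 3.7802116 / 15.7 * 100
%GRR = 24.0778

24.0778


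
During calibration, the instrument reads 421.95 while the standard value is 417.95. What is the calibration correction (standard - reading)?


Correction = standard - reading
= 417.95 - 421.95
= -4.0000

-4.0000


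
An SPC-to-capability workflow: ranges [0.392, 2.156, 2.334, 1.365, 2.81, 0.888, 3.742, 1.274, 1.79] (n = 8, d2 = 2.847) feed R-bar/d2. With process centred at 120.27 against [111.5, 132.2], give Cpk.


R_bar = (0.392 + 2.156 + 2.334 + 1.365 + 2.81 + 0.888 + 3.742 + 1.274 + 1.79) / 9 = 1.8612222
sigma = R_bar / d2 = 1.8612222 / 2.847 = 0.65374858
Cp = (USL - LSL)/(6*sigma) = (132.2 - 111.5)/(6*0.65374858) = 5.2773
Cpu = (132.2 - 120.27)/(3*0.65374858) = 6.0829
Cpl = (120.27 - 111.5)/(3*0.65374858) = 4.4716
Cpk = min(Cpu, Cpl) = 4.4716

4.4716


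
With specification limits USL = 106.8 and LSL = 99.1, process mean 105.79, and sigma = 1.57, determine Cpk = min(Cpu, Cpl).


Cpu = (USL - mean) / (3*sigma) = (106.8 - 105.79) / (3*1.57) = 0.2144
Cpl = (mean - LSL) / (3*sigma) = (105.79 - 99.1) / (3*1.57) = 1.4204
Cpk = min(Cpu, Cpl) = 0.2144

0.2144


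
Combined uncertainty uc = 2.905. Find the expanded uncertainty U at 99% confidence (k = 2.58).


U = k * uc
U = 2.58 * 2.905
U = 7.4949

7.4949


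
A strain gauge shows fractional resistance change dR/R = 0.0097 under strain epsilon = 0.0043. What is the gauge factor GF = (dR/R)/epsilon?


GF = (dR/R) / epsilon
= 0.0097 / 0.0043
= 2.2558

2.2558


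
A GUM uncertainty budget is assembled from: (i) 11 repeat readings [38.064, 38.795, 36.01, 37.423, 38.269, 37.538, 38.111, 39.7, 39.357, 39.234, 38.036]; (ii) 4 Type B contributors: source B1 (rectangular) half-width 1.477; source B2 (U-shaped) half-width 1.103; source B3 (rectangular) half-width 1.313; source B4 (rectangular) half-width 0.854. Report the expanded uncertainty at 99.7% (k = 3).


mean = (38.064 + 38.795 + 36.01 + 37.423 + 38.269 + 37.538 + 38.111 + 39.7 + 39.357 + 39.234 + 38.036) / 11 = 38.23063636
s = sqrt(sum((x - mean)^2)/(n-1)) = 1.0439182
u_A = s / sqrt(n) = 1.0439182 / sqrt(11) = 0.31475318
u_B1 = 1.477 / sqrt(3) = 0.85274635
u_B2 = 1.103 / sqrt(2) = 0.77993878
u_B3 = 1.313 / sqrt(3) = 0.7580609
u_B4 = 0.854 / sqrt(3) = 0.49305713
uc = sqrt(0.31475318^2 + 0.85274635^2 + 0.77993878^2 + 0.7580609^2 + 0.49305713^2) = 1.5007705
U = k * uc = 3 * 1.5007705
U = 4.5023

4.5023


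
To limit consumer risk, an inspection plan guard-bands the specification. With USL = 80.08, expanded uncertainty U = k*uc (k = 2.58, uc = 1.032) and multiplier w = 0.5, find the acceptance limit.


U = k * uc = 2.58 * 1.032 = 2.66256
guard band g = w * U = 0.5 * 2.66256 = 1.33128
AL = USL - g = 80.08 - 1.33128
AL = 78.7487

78.7487


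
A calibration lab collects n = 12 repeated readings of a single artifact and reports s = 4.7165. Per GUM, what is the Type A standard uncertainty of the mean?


u_A = s / sqrt(n)
u_A = 4.7165 / sqrt(12)
u_A = 4.7165 / 3.4641016
u_A = 1.3615

1.3615


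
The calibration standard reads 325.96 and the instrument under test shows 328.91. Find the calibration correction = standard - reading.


Correction = standard - reading
= 325.96 - 328.91
= -2.9500

-2.9500


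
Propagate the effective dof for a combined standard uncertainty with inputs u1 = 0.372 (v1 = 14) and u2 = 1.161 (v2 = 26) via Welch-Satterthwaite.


uc = sqrt(u1^2 + u2^2) = sqrt(0.372^2 + 1.161^2) = 1.2191411
v_eff = uc^4 / (u1^4/v1 + u2^4/v2)
= 1.2191411^4 / (0.372^4/14 + 1.161^4/26)
= 2.2091026 / 0.07124829
v_eff = 31.0057

31.0057


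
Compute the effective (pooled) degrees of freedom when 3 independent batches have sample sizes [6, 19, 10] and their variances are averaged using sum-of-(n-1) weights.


nu = sum_i (n_i - 1)
nu = ((6 - 1) + (19 - 1) + (10 - 1))
nu = 5 + 18 + 9
nu = 32

32


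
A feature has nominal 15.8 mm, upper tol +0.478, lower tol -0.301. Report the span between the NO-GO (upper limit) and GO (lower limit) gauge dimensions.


GO = nominal - lower_tol (smallest hole = maximum material condition)
GO = 15.8 - 0.301 = 15.499
NO-GO = nominal + upper_tol (largest hole = least material condition)
NO-GO = 15.8 + 0.478 = 16.278
spread = NO-GO - GO = 16.278 - 15.499 = 0.7790

0.7790


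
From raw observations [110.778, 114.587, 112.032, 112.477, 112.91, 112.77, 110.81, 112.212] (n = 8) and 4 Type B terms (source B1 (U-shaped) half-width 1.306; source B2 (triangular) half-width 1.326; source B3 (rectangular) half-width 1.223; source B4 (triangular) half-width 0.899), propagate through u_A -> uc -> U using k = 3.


mean = (110.778 + 114.587 + 112.032 + 112.477 + 112.91 + 112.77 + 110.81 + 112.212) / 8 = 112.322
s = sqrt(sum((x - mean)^2)/(n-1)) = 1.2228175
u_A = s / sqrt(n) = 1.2228175 / sqrt(8) = 0.43233127
u_B1 = 1.306 / sqrt(2) = 0.92348146
u_B2 = 1.326 / sqrt(6) = 0.54133723
u_B3 = 1.223 / sqrt(3) = 0.70609938
u_B4 = 0.899 / sqrt(6) = 0.36701521
uc = sqrt(0.43233127^2 + 0.92348146^2 + 0.54133723^2 + 0.70609938^2 + 0.36701521^2) = 1.4021593
U = k * uc = 3 * 1.4021593
U = 4.2065

4.2065


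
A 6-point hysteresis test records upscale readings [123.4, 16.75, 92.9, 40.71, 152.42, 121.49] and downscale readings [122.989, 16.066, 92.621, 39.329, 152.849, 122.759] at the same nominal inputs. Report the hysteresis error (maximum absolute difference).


|123.4 - 122.989| = 0.4110
|16.75 - 16.066| = 0.6840
|92.9 - 92.621| = 0.2790
|40.71 - 39.329| = 1.3810
|152.42 - 152.849| = 0.4290
|121.49 - 122.759| = 1.2690
hysteresis = max(diffs) = 1.3810

1.3810


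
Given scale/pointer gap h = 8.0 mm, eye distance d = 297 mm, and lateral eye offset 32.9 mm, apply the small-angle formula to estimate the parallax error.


error = h * offset / d
= 8.0 * 32.9 / 297
= 0.8862

0.8862


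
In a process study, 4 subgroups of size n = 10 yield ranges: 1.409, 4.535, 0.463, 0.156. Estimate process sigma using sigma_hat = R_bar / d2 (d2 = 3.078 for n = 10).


R_bar = (1.409 + 4.535 + 0.463 + 0.156) / 4
R_bar = 6.563 / 4 = 1.64075
sigma_hat = R_bar / d2 = 1.64075 / 3.078 = 0.5331

0.5331


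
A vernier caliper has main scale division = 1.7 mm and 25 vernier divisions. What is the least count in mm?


LC = MSD / n_div
= 1.7 / 25
= 0.0680

0.0680


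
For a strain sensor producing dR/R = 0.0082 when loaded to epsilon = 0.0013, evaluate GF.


GF = (dR/R) / epsilon
= 0.0082 / 0.0013
= 6.3077

6.3077


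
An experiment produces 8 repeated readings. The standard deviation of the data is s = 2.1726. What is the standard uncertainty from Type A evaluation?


u_A = s / sqrt(n)
u_A = 2.1726 / sqrt(8)
u_A = 2.1726 / 2.8284271
u_A = 0.7681

0.7681


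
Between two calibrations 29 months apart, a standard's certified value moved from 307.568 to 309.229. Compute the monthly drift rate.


rate = (v2 - v1) / months
= (309.229 - 307.568) / 29
= 1.6610 / 29
= 0.0573

0.0573


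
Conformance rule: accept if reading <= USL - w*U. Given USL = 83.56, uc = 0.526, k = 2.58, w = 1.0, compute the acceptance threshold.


U = k * uc = 2.58 * 0.526 = 1.35708
guard band g = w * U = 1.0 * 1.35708 = 1.35708
AL = USL - g = 83.56 - 1.35708
AL = 82.2029

82.2029


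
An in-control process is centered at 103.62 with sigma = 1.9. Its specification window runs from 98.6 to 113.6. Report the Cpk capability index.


Cpu = (USL - mean) / (3*sigma) = (113.6 - 103.62) / (3*1.9) = 1.7509
Cpl = (mean - LSL) / (3*sigma) = (103.62 - 98.6) / (3*1.9) = 0.8807
Cpk = min(Cpu, Cpl) = 0.8807

0.8807


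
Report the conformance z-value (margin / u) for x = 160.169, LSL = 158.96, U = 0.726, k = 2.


u = U / k = 0.726 / 2 = 0.363
margin = |LSL - x| = |158.96 - 160.169| = 1.209
z = margin / u = 1.209 / 0.363
z = 3.3306

3.3306


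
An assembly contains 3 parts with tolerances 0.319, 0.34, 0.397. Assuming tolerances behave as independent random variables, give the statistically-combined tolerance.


RSS = sqrt(0.319^2 + 0.34^2 + 0.397^2)
= sqrt(0.37497)
= 0.6123

0.6123


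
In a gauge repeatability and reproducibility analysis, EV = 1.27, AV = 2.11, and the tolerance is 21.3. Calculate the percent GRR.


GRR = sqrt(EV^2 + AV^2) = sqrt(1.27^2 + 2.11^2) = 2.4627221
%GRR = GRR / tol * 100 = 2.4627221 / 21.3 * 100
%GRR = 11.5621

11.5621


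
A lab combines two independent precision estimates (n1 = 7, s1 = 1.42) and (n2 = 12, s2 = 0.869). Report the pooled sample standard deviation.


s_p = sqrt(((n1-1)*s1^2 + (n2-1)*s2^2) / (n1+n2-2))
numerator = (7-1)*1.42^2 + (12-1)*0.869^2 = 12.0984 + 8.306771 = 20.405171
denominator = 7 + 12 - 2 = 17
s_p^2 = 20.405171 / 17 = 1.2003042
s_p = sqrt(1.2003042) = 1.0956

1.0956


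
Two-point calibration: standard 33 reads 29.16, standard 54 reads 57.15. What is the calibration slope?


slope = (y2 - y1) / (x2 - x1)
= (57.15 - 29.16) / (54 - 33)
= 27.9900 / 21
= 1.3329

1.3329


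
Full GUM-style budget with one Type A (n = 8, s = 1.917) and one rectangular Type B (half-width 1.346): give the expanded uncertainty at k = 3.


u_A = s / sqrt(n) = 1.917 / sqrt(8) = 0.67776185
u_B = half_width / sqrt(3) = 1.346 / sqrt(3) = 0.77711346
uc = sqrt(u_A^2 + u_B^2) = sqrt(0.67776185^2 + 0.77711346^2) = 1.0311481
U = k * uc = 3 * 1.0311481
U = 3.0934

3.0934


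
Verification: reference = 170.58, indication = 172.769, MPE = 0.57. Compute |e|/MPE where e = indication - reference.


e = indication - reference = 172.769 - 170.58 = 2.1890
|e| = 2.1890
ratio = |e| / MPE = 2.1890 / 0.57
ratio = 3.8404

3.8404


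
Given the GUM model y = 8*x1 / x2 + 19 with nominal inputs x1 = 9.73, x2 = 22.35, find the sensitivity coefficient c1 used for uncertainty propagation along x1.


y = 8*x1 / x2 + 19
dy/dx1 = 8/x2
Evaluate at x2 = 22.35: c1 = 8 / 22.35
c1 = 0.3579

0.3579


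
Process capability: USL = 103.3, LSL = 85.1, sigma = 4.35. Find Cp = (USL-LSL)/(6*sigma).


Cp = (USL - LSL) / (6 * sigma)
= (103.3 - 85.1) / (6 * 4.35)
= 18.2000 / 26.1000
= 0.6973

0.6973


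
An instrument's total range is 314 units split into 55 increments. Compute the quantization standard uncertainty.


resolution = range / divisions
resolution = 314 / 55 = 5.7090909
u_res = resolution / (2*sqrt(3))
u_res = 5.7090909 / 3.4641016
u_res = 1.6481

1.6481


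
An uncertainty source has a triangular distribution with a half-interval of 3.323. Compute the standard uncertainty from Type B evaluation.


u_B = half_width / sqrt(6)
u_B = 3.323 / 2.4494897
u_B = 1.3566

1.3566


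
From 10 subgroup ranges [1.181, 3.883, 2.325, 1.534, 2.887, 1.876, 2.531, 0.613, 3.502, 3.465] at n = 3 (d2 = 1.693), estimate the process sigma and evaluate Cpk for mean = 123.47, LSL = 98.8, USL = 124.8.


R_bar = (1.181 + 3.883 + 2.325 + 1.534 + 2.887 + 1.876 + 2.531 + 0.613 + 3.502 + 3.465) / 10 = 2.3797
sigma = R_bar / d2 = 2.3797 / 1.693 = 1.4056113
Cp = (USL - LSL)/(6*sigma) = (124.8 - 98.8)/(6*1.4056113) = 3.0829
Cpu = (124.8 - 123.47)/(3*1.4056113) = 0.3154
Cpl = (123.47 - 98.8)/(3*1.4056113) = 5.8504
Cpk = min(Cpu, Cpl) = 0.3154

0.3154


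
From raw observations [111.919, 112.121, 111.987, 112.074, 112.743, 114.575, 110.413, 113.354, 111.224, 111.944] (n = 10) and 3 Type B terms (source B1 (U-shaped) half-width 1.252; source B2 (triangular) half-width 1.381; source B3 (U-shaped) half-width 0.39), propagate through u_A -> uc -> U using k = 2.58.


mean = (111.919 + 112.121 + 111.987 + 112.074 + 112.743 + 114.575 + 110.413 + 113.354 + 111.224 + 111.944) / 10 = 112.2354
s = sqrt(sum((x - mean)^2)/(n-1)) = 1.1359082
u_A = s / sqrt(n) = 1.1359082 / sqrt(10) = 0.35920571
u_B1 = 1.252 / sqrt(2) = 0.88529769
u_B2 = 1.381 / sqrt(6) = 0.56379089
u_B3 = 0.39 / sqrt(2) = 0.27577164
uc = sqrt(0.35920571^2 + 0.88529769^2 + 0.56379089^2 + 0.27577164^2) = 1.1431058
U = k * uc = 2.58 * 1.1431058
U = 2.9492

2.9492


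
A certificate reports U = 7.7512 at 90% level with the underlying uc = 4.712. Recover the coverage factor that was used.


k = U / uc
k = 7.7512 / 4.712
k = 1.645

1.645


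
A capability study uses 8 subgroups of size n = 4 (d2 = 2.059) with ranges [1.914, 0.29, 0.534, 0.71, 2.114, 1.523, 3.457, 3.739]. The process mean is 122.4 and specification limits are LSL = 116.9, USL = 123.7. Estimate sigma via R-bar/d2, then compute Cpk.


R_bar = (1.914 + 0.29 + 0.534 + 0.71 + 2.114 + 1.523 + 3.457 + 3.739) / 8 = 1.785125
sigma = R_bar / d2 = 1.785125 / 2.059 = 0.8669864
Cp = (USL - LSL)/(6*sigma) = (123.7 - 116.9)/(6*0.8669864) = 1.3072
Cpu = (123.7 - 122.4)/(3*0.8669864) = 0.4998
Cpl = (122.4 - 116.9)/(3*0.8669864) = 2.1146
Cpk = min(Cpu, Cpl) = 0.4998

0.4998


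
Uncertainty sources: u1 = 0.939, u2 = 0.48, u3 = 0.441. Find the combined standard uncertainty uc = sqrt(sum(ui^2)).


uc = sqrt(0.939^2 + 0.48^2 + 0.441^2)
uc = sqrt(1.306602)
uc = 1.1431

1.1431


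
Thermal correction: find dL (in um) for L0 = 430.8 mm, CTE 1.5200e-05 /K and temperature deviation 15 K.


dL = L * alpha * dT
= 430.8 * 1.5200e-05 * 15
= 0.0982224 mm
dL_um = 0.0982224 * 1000 = 98.2224 um

98.2224


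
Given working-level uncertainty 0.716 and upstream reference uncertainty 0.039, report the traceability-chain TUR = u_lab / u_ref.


TUR = u_lab / u_ref
= 0.716 / 0.039
= 18.3590

18.3590


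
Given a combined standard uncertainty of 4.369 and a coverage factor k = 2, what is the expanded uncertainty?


U = k * uc
U = 2 * 4.369
U = 8.7380

8.7380


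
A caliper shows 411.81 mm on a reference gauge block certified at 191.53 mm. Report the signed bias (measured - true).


Systematic error = measured - true
= 411.81 - 191.53
= 220.2800

220.2800


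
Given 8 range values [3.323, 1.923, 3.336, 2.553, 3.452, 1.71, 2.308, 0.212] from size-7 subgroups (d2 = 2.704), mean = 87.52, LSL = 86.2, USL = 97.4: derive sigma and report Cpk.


R_bar = (3.323 + 1.923 + 3.336 + 2.553 + 3.452 + 1.71 + 2.308 + 0.212) / 8 = 2.352125
sigma = R_bar / d2 = 2.352125 / 2.704 = 0.86986871
Cp = (USL - LSL)/(6*sigma) = (97.4 - 86.2)/(6*0.86986871) = 2.1459
Cpu = (97.4 - 87.52)/(3*0.86986871) = 3.7860
Cpl = (87.52 - 86.2)/(3*0.86986871) = 0.5058
Cpk = min(Cpu, Cpl) = 0.5058

0.5058


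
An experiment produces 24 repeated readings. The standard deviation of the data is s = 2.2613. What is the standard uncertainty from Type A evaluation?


u_A = s / sqrt(n)
u_A = 2.2613 / sqrt(24)
u_A = 2.2613 / 4.8989795
u_A = 0.4616

0.4616


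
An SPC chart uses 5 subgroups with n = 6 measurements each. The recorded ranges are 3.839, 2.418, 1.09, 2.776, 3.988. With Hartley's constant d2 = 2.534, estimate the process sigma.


R_bar = (3.839 + 2.418 + 1.09 + 2.776 + 3.988) / 5
R_bar = 14.111 / 5 = 2.8222
sigma_hat = R_bar / d2 = 2.8222 / 2.534 = 1.1137

1.1137


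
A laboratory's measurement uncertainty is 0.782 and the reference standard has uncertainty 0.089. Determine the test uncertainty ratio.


TUR = u_lab / u_ref
= 0.782 / 0.089
= 8.7865

8.7865


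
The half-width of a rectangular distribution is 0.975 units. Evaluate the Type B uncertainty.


u_B = half_width / sqrt(3)
u_B = 0.975 / 1.7320508
u_B = 0.5629

0.5629


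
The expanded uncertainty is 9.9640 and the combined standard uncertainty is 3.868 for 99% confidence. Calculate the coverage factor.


k = U / uc
k = 9.9640 / 3.868
k = 2.576

2.576


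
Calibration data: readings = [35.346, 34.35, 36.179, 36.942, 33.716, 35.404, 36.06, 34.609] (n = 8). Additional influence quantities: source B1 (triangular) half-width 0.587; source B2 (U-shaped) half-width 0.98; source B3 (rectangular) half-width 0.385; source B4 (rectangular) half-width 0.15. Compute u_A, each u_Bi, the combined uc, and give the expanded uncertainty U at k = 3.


mean = (35.346 + 34.35 + 36.179 + 36.942 + 33.716 + 35.404 + 36.06 + 34.609) / 8 = 35.32575
s = sqrt(sum((x - mean)^2)/(n-1)) = 1.0652343
u_A = s / sqrt(n) = 1.0652343 / sqrt(8) = 0.3766172
u_B1 = 0.587 / sqrt(6) = 0.23964175
u_B2 = 0.98 / sqrt(2) = 0.69296465
u_B3 = 0.385 / sqrt(3) = 0.22227985
u_B4 = 0.15 / sqrt(3) = 0.08660254
uc = sqrt(0.3766172^2 + 0.23964175^2 + 0.69296465^2 + 0.22227985^2 + 0.08660254^2) = 0.85812413
U = k * uc = 3 * 0.85812413
U = 2.5744

2.5744


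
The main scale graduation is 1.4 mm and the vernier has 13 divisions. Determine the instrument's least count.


LC = MSD / n_div
= 1.4 / 13
= 0.1077

0.1077


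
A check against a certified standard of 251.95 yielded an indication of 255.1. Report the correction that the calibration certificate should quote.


Correction = standard - reading
= 251.95 - 255.1
= -3.1500

-3.1500


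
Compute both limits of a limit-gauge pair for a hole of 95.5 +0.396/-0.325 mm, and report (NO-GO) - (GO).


GO = nominal - lower_tol (smallest hole = maximum material condition)
GO = 95.5 - 0.325 = 95.175
NO-GO = nominal + upper_tol (largest hole = least material condition)
NO-GO = 95.5 + 0.396 = 95.896
spread = NO-GO - GO = 95.896 - 95.175 = 0.7210

0.7210


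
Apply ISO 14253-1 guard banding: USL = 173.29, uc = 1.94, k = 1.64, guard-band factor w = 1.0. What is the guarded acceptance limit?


U = k * uc = 1.64 * 1.94 = 3.1816
guard band g = w * U = 1.0 * 3.1816 = 3.1816
AL = USL - g = 173.29 - 3.1816
AL = 170.1084

170.1084


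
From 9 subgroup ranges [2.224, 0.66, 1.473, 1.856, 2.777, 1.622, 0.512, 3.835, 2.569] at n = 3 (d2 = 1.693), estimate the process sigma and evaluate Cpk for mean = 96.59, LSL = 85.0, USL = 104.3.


R_bar = (2.224 + 0.66 + 1.473 + 1.856 + 2.777 + 1.622 + 0.512 + 3.835 + 2.569) / 9 = 1.9475556
sigma = R_bar / d2 = 1.9475556 / 1.693 = 1.1503577
Cp = (USL - LSL)/(6*sigma) = (104.3 - 85.0)/(6*1.1503577) = 2.7962
Cpu = (104.3 - 96.59)/(3*1.1503577) = 2.2341
Cpl = (96.59 - 85.0)/(3*1.1503577) = 3.3584
Cpk = min(Cpu, Cpl) = 2.2341

2.2341


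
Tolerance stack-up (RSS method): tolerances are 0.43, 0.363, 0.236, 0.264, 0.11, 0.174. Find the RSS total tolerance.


RSS = sqrt(0.43^2 + 0.363^2 + 0.236^2 + 0.264^2 + 0.11^2 + 0.174^2)
= sqrt(0.484437)
= 0.6960

0.6960


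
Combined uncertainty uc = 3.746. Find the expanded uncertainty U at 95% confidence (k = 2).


U = k * uc
U = 2 * 3.746
U = 7.4920

7.4920


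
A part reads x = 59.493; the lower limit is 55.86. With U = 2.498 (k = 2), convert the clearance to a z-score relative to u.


u = U / k = 2.498 / 2 = 1.249
margin = |LSL - x| = |55.86 - 59.493| = 3.633
z = margin / u = 3.633 / 1.249
z = 2.9087

2.9087


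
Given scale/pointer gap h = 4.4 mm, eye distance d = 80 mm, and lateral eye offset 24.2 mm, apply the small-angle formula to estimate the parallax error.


error = h * offset / d
= 4.4 * 24.2 / 80
= 1.3310

1.3310


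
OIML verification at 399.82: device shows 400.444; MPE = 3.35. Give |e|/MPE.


e = indication - reference = 400.444 - 399.82 = 0.6240
|e| = 0.6240
ratio = |e| / MPE = 0.6240 / 3.35
ratio = 0.1863

0.1863


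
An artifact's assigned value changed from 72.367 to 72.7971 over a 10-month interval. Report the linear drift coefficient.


rate = (v2 - v1) / months
= (72.7971 - 72.367) / 10
= 0.4301 / 10
= 0.0430

0.0430


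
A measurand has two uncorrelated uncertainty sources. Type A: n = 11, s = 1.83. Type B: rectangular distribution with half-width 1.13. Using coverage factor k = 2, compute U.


u_A = s / sqrt(n) = 1.83 / sqrt(11) = 0.55176576
u_B = half_width / sqrt(3) = 1.13 / sqrt(3) = 0.6524058
uc = sqrt(u_A^2 + u_B^2) = sqrt(0.55176576^2 + 0.6524058^2) = 0.85444648
U = k * uc = 2 * 0.85444648
U = 1.7089

1.7089
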